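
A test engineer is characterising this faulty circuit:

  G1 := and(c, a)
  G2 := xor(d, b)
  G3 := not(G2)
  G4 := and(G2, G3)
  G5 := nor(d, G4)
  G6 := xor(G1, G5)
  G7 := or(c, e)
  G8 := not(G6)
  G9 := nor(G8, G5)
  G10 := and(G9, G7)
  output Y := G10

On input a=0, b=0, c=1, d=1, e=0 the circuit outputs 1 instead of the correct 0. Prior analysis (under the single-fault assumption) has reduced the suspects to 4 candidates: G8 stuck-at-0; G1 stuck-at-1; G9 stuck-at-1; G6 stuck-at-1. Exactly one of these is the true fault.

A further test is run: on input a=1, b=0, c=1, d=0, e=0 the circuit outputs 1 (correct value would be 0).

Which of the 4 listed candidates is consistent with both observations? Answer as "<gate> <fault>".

Evaluate each candidate on input a=1, b=0, c=1, d=0, e=0:
  G8 stuck-at-0: G1=1, G2=0, G3=1, G4=0, G5=1, G6=0, G7=1, G8=0 [stuck-at-0], G9=0, G10=0 → 0 — eliminated
  G1 stuck-at-1: G1=1 [stuck-at-1], G2=0, G3=1, G4=0, G5=1, G6=0, G7=1, G8=1, G9=0, G10=0 → 0 — eliminated
  G9 stuck-at-1: G1=1, G2=0, G3=1, G4=0, G5=1, G6=0, G7=1, G8=1, G9=1 [stuck-at-1], G10=1 → 1 — matches
  G6 stuck-at-1: G1=1, G2=0, G3=1, G4=0, G5=1, G6=1 [stuck-at-1], G7=1, G8=0, G9=0, G10=0 → 0 — eliminated
Only G9 stuck-at-1 reproduces the observed 1.

G9 stuck-at-1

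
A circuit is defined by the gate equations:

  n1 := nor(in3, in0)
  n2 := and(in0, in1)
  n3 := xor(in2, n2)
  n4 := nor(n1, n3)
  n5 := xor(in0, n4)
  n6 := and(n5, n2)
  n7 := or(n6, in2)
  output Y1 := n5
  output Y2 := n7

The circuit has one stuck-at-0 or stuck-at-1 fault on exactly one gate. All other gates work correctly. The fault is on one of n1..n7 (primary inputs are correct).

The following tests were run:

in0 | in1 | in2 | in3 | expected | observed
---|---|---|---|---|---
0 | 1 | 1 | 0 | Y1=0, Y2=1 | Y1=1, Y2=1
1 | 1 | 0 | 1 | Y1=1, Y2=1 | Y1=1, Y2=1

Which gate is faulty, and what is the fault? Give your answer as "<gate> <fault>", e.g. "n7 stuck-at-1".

n5 stuck-at-1

Fault-free values for test 1 (in0=0, in1=1, in2=1, in3=0): n1=1, n2=0, n3=1, n4=0, n5=0, n6=0, n7=1, giving Y1=0, Y2=1. Observed Y1=1, Y2=1.
Test 1: faults giving observed Y1=1, Y2=1 are {n4 stuck-at-1, n5 stuck-at-1}.
Test 2 (in0=1, in1=1, in2=0, in3=1): fault-free n1=0, n2=1, n3=1, n4=0, n5=1, n6=1, n7=1 → Y1=1, Y2=1; observed Y1=1, Y2=1. Eliminates n4 stuck-at-1.
Only n5 stuck-at-1 is consistent with every test.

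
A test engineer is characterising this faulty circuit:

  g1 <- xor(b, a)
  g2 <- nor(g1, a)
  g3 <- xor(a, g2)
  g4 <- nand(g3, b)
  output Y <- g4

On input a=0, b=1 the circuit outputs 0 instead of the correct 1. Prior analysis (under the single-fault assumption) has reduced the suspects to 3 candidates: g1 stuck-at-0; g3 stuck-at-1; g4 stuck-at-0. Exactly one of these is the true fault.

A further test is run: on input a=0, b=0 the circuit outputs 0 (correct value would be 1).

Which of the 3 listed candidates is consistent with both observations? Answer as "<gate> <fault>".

Evaluate each candidate on input a=0, b=0:
  g1 stuck-at-0: g1=0 [stuck-at-0], g2=1, g3=1, g4=1 → 1 — eliminated
  g3 stuck-at-1: g1=0, g2=1, g3=1 [stuck-at-1], g4=1 → 1 — eliminated
  g4 stuck-at-0: g1=0, g2=1, g3=1, g4=0 [stuck-at-0] → 0 — matches
Only g4 stuck-at-0 reproduces the observed 0.

g4 stuck-at-0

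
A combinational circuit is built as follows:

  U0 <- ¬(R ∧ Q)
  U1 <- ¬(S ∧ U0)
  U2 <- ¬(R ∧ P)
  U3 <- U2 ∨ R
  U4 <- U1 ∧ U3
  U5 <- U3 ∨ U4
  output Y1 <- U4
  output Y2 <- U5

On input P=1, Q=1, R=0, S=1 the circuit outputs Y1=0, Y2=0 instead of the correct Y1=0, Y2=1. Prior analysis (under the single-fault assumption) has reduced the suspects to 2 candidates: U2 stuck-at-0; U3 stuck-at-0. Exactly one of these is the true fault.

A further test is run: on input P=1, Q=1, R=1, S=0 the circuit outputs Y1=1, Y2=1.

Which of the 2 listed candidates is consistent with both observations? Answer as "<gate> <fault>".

U2 stuck-at-0

Evaluate each candidate on input P=1, Q=1, R=1, S=0:
  U2 stuck-at-0: U0=0, U1=1, U2=0 [stuck-at-0], U3=1, U4=1, U5=1 → Y1=1, Y2=1 — matches
  U3 stuck-at-0: U0=0, U1=1, U2=0, U3=0 [stuck-at-0], U4=0, U5=0 → Y1=0, Y2=0 — eliminated
Only U2 stuck-at-0 reproduces the observed Y1=1, Y2=1.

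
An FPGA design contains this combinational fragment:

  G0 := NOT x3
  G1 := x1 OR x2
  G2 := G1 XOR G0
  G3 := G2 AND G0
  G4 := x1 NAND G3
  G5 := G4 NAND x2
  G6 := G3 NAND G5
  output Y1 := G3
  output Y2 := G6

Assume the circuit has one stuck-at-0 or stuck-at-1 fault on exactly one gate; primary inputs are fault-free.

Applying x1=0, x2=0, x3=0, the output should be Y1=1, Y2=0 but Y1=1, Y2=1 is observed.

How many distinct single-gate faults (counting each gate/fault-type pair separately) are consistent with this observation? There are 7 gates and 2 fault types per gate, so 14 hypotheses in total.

2

Fault-free: G0=1, G1=0, G2=1, G3=1, G4=1, G5=1, G6=0 → Y1=1, Y2=0. Observed Y1=1, Y2=1.
  G0 stuck-at-0: output Y1=0, Y2=1 ✗
  G0 stuck-at-1: output Y1=1, Y2=0 ✗
  G1 stuck-at-0: output Y1=1, Y2=0 ✗
  G1 stuck-at-1: output Y1=0, Y2=1 ✗
  G2 stuck-at-0: output Y1=0, Y2=1 ✗
  G2 stuck-at-1: output Y1=1, Y2=0 ✗
  G3 stuck-at-0: output Y1=0, Y2=1 ✗
  G3 stuck-at-1: output Y1=1, Y2=0 ✗
  G4 stuck-at-0: output Y1=1, Y2=0 ✗
  G4 stuck-at-1: output Y1=1, Y2=0 ✗
  G5 stuck-at-0: output Y1=1, Y2=1 ✓
  G5 stuck-at-1: output Y1=1, Y2=0 ✗
  G6 stuck-at-0: output Y1=1, Y2=0 ✗
  G6 stuck-at-1: output Y1=1, Y2=1 ✓
Consistent faults: {G5 stuck-at-0, G6 stuck-at-1} — 2 in all.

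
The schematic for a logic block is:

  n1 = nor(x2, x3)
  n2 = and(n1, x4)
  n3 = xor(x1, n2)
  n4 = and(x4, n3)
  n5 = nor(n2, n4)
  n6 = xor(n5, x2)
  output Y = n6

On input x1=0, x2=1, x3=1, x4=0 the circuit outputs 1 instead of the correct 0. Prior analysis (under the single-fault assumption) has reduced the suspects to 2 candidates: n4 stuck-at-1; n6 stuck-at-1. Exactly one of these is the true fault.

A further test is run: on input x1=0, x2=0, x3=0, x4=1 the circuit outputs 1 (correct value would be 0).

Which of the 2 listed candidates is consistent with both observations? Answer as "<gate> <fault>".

Evaluate each candidate on input x1=0, x2=0, x3=0, x4=1:
  n4 stuck-at-1: n1=1, n2=1, n3=1, n4=1 [stuck-at-1], n5=0, n6=0 → 0 — eliminated
  n6 stuck-at-1: n1=1, n2=1, n3=1, n4=1, n5=0, n6=1 [stuck-at-1] → 1 — matches
Only n6 stuck-at-1 reproduces the observed 1.

n6 stuck-at-1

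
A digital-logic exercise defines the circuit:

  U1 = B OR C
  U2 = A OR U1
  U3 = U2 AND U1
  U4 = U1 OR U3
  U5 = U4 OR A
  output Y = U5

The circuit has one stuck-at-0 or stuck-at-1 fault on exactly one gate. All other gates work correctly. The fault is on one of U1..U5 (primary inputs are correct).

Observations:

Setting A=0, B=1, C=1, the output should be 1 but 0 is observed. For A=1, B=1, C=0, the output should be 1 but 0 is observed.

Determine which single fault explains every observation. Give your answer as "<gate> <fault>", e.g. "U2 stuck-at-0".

Fault-free values for test 1 (A=0, B=1, C=1): U1=1, U2=1, U3=1, U4=1, U5=1, giving Y=1. Observed 0.
Test 1: faults giving observed 0 are {U1 stuck-at-0, U4 stuck-at-0, U5 stuck-at-0}.
Test 2 (A=1, B=1, C=0): fault-free U1=1, U2=1, U3=1, U4=1, U5=1 → 1; observed 0. Eliminates U1 stuck-at-0, U4 stuck-at-0.
Only U5 stuck-at-0 is consistent with every test.

U5 stuck-at-0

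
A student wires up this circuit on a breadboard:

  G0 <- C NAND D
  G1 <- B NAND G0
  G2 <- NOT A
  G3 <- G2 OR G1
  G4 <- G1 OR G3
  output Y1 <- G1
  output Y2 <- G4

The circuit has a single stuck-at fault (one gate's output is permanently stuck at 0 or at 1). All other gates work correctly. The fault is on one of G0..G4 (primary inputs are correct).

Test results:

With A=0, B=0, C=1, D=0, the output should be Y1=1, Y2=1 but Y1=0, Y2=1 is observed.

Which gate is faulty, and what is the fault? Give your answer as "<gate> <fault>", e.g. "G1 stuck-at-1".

Fault-free values for test 1 (A=0, B=0, C=1, D=0): G0=1, G1=1, G2=1, G3=1, G4=1, giving Y1=1, Y2=1. Observed Y1=0, Y2=1.
Test 1: faults giving observed Y1=0, Y2=1 are {G1 stuck-at-0}.
Only G1 stuck-at-0 is consistent with every test.

G1 stuck-at-0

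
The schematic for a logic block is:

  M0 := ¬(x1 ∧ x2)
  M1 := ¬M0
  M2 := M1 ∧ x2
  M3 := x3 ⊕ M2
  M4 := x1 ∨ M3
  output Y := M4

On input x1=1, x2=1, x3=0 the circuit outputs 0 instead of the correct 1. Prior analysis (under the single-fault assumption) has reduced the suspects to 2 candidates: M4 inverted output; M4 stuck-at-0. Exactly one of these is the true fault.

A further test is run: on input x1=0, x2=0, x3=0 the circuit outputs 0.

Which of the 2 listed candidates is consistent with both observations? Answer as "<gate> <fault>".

Evaluate each candidate on input x1=0, x2=0, x3=0:
  M4 inverted output: M0=1, M1=0, M2=0, M3=0, M4=1 [inverted output] → 1 — eliminated
  M4 stuck-at-0: M0=1, M1=0, M2=0, M3=0, M4=0 [stuck-at-0] → 0 — matches
Only M4 stuck-at-0 reproduces the observed 0.

M4 stuck-at-0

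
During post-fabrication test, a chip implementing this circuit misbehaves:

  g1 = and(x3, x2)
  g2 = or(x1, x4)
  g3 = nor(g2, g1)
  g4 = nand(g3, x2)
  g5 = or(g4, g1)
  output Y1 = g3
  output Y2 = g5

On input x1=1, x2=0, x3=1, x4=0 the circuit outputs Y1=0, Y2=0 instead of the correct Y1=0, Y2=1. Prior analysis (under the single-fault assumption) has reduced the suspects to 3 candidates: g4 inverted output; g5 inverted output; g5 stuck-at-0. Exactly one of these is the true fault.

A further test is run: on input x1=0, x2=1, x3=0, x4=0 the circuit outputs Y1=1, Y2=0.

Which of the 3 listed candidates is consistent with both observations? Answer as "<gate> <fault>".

Evaluate each candidate on input x1=0, x2=1, x3=0, x4=0:
  g4 inverted output: g1=0, g2=0, g3=1, g4=1 [inverted output], g5=1 → Y1=1, Y2=1 — eliminated
  g5 inverted output: g1=0, g2=0, g3=1, g4=0, g5=1 [inverted output] → Y1=1, Y2=1 — eliminated
  g5 stuck-at-0: g1=0, g2=0, g3=1, g4=0, g5=0 [stuck-at-0] → Y1=1, Y2=0 — matches
Only g5 stuck-at-0 reproduces the observed Y1=1, Y2=0.

g5 stuck-at-0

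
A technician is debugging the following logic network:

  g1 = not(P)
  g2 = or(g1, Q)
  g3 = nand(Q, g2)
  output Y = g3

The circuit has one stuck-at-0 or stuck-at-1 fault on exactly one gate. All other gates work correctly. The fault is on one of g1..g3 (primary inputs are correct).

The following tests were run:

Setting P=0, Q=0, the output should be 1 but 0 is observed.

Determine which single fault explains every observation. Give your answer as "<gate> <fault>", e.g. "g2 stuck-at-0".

g3 stuck-at-0

Fault-free values for test 1 (P=0, Q=0): g1=1, g2=1, g3=1, giving Y=1. Observed 0.
Test 1: faults giving observed 0 are {g3 stuck-at-0}.
Only g3 stuck-at-0 is consistent with every test.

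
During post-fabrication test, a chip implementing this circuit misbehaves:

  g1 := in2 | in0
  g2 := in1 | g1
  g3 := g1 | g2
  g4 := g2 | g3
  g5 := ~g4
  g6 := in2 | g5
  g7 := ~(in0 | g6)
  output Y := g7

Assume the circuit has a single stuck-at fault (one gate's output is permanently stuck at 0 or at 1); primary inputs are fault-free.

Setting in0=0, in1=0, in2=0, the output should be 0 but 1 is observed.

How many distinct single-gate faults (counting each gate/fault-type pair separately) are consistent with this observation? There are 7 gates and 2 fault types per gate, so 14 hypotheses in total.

7

Fault-free: g1=0, g2=0, g3=0, g4=0, g5=1, g6=1, g7=0 → 0. Observed 1.
  g1 stuck-at-0: output 0 ✗
  g1 stuck-at-1: output 1 ✓
  g2 stuck-at-0: output 0 ✗
  g2 stuck-at-1: output 1 ✓
  g3 stuck-at-0: output 0 ✗
  g3 stuck-at-1: output 1 ✓
  g4 stuck-at-0: output 0 ✗
  g4 stuck-at-1: output 1 ✓
  g5 stuck-at-0: output 1 ✓
  g5 stuck-at-1: output 0 ✗
  g6 stuck-at-0: output 1 ✓
  g6 stuck-at-1: output 0 ✗
  g7 stuck-at-0: output 0 ✗
  g7 stuck-at-1: output 1 ✓
Consistent faults: {g1 stuck-at-1, g2 stuck-at-1, g3 stuck-at-1, g4 stuck-at-1, g5 stuck-at-0, g6 stuck-at-0, g7 stuck-at-1} — 7 in all.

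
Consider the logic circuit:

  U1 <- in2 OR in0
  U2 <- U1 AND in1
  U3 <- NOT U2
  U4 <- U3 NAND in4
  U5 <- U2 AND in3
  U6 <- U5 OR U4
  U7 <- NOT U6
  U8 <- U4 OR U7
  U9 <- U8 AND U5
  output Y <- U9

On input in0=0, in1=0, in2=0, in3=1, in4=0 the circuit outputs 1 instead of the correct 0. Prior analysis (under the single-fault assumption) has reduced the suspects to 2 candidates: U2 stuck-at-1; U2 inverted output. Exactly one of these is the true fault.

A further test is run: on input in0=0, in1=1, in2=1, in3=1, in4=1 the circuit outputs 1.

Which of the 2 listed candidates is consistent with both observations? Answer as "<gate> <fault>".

U2 stuck-at-1

Evaluate each candidate on input in0=0, in1=1, in2=1, in3=1, in4=1:
  U2 stuck-at-1: U1=1, U2=1 [stuck-at-1], U3=0, U4=1, U5=1, U6=1, U7=0, U8=1, U9=1 → 1 — matches
  U2 inverted output: U1=1, U2=0 [inverted output], U3=1, U4=0, U5=0, U6=0, U7=1, U8=1, U9=0 → 0 — eliminated
Only U2 stuck-at-1 reproduces the observed 1.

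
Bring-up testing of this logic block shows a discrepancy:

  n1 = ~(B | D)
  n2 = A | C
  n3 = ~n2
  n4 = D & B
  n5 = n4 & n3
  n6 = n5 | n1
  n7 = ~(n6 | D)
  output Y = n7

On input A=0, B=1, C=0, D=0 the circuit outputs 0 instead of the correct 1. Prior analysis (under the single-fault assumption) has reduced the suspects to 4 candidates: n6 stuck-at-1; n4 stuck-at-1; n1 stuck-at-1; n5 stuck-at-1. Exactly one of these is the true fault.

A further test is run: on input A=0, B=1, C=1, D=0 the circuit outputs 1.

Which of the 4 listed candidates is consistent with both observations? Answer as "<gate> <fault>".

Evaluate each candidate on input A=0, B=1, C=1, D=0:
  n6 stuck-at-1: n1=0, n2=1, n3=0, n4=0, n5=0, n6=1 [stuck-at-1], n7=0 → 0 — eliminated
  n4 stuck-at-1: n1=0, n2=1, n3=0, n4=1 [stuck-at-1], n5=0, n6=0, n7=1 → 1 — matches
  n1 stuck-at-1: n1=1 [stuck-at-1], n2=1, n3=0, n4=0, n5=0, n6=1, n7=0 → 0 — eliminated
  n5 stuck-at-1: n1=0, n2=1, n3=0, n4=0, n5=1 [stuck-at-1], n6=1, n7=0 → 0 — eliminated
Only n4 stuck-at-1 reproduces the observed 1.

n4 stuck-at-1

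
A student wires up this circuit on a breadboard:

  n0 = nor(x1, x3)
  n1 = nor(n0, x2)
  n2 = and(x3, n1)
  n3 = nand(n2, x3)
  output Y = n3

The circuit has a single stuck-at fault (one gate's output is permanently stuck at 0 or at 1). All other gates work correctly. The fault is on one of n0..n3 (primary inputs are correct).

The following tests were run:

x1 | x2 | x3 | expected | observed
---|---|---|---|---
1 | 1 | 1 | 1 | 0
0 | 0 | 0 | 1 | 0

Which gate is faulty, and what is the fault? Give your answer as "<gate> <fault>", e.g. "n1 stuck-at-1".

n3 stuck-at-0

Fault-free values for test 1 (x1=1, x2=1, x3=1): n0=0, n1=0, n2=0, n3=1, giving Y=1. Observed 0.
Test 1: faults giving observed 0 are {n1 stuck-at-1, n2 stuck-at-1, n3 stuck-at-0}.
Test 2 (x1=0, x2=0, x3=0): fault-free n0=1, n1=0, n2=0, n3=1 → 1; observed 0. Eliminates n1 stuck-at-1, n2 stuck-at-1.
Only n3 stuck-at-0 is consistent with every test.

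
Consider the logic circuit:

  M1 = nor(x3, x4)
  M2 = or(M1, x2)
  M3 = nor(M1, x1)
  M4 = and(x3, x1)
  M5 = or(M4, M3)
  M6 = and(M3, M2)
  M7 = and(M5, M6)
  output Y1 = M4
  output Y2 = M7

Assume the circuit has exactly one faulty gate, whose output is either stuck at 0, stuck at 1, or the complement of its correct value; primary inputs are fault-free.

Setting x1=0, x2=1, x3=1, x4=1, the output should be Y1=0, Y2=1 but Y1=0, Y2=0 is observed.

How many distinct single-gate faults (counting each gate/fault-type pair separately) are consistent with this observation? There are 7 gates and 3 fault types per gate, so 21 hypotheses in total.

12

Fault-free: M1=0, M2=1, M3=1, M4=0, M5=1, M6=1, M7=1 → Y1=0, Y2=1. Observed Y1=0, Y2=0.
  M1: stuck-at-1, inverted output ✓; others ✗
  M2: stuck-at-0, inverted output ✓; others ✗
  M3: stuck-at-0, inverted output ✓; others ✗
  M4: none of the 3 fault types match ✗
  M5: stuck-at-0, inverted output ✓; others ✗
  M6: stuck-at-0, inverted output ✓; others ✗
  M7: stuck-at-0, inverted output ✓; others ✗
Consistent faults: {M1 stuck-at-1, M1 inverted output, M2 stuck-at-0, M2 inverted output, M3 stuck-at-0, M3 inverted output, M5 stuck-at-0, M5 inverted output, M6 stuck-at-0, M6 inverted output, M7 stuck-at-0, M7 inverted output} — 12 in all.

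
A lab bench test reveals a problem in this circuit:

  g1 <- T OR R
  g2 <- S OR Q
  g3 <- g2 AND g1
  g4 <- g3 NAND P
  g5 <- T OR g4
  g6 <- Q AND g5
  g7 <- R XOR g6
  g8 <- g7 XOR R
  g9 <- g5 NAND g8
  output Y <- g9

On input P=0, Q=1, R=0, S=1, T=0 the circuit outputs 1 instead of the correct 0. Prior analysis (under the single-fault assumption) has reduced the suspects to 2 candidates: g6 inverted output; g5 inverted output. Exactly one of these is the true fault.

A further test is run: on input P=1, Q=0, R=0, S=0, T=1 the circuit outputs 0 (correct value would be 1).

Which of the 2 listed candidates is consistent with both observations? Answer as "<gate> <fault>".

g6 inverted output

Evaluate each candidate on input P=1, Q=0, R=0, S=0, T=1:
  g6 inverted output: g1=1, g2=0, g3=0, g4=1, g5=1, g6=1 [inverted output], g7=1, g8=1, g9=0 → 0 — matches
  g5 inverted output: g1=1, g2=0, g3=0, g4=1, g5=0 [inverted output], g6=0, g7=0, g8=0, g9=1 → 1 — eliminated
Only g6 inverted output reproduces the observed 0.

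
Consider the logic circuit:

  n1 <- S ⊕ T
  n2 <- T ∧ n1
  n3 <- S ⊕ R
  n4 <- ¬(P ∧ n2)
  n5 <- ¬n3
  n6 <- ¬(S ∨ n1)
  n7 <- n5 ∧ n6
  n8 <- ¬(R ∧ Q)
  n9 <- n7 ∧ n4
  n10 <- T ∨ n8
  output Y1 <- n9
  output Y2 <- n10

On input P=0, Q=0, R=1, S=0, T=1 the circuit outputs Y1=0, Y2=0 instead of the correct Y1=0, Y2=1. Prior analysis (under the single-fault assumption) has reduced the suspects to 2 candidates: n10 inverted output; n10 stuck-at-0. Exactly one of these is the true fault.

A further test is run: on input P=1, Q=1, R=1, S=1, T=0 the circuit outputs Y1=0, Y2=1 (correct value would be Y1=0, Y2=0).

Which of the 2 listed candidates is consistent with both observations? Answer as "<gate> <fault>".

Evaluate each candidate on input P=1, Q=1, R=1, S=1, T=0:
  n10 inverted output: n1=1, n2=0, n3=0, n4=1, n5=1, n6=0, n7=0, n8=0, n9=0, n10=1 [inverted output] → Y1=0, Y2=1 — matches
  n10 stuck-at-0: n1=1, n2=0, n3=0, n4=1, n5=1, n6=0, n7=0, n8=0, n9=0, n10=0 [stuck-at-0] → Y1=0, Y2=0 — eliminated
Only n10 inverted output reproduces the observed Y1=0, Y2=1.

n10 inverted output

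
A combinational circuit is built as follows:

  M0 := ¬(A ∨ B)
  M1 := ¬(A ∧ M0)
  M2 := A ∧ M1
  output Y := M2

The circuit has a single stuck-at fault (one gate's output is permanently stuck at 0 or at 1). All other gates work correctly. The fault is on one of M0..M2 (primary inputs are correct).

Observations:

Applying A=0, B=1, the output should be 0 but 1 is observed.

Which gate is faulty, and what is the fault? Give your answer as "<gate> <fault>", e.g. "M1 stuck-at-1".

M2 stuck-at-1

Fault-free values for test 1 (A=0, B=1): M0=0, M1=1, M2=0, giving Y=0. Observed 1.
Test 1: faults giving observed 1 are {M2 stuck-at-1}.
Only M2 stuck-at-1 is consistent with every test.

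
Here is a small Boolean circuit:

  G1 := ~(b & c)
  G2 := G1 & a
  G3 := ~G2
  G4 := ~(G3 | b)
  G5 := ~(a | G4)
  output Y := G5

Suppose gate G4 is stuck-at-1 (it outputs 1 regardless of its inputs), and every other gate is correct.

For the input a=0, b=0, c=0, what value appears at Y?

0

Propagate with G4 forced: G1=1, G2=0, G3=1, G4=1 [stuck-at-1], G5=0.
So Y = 0. (Without the fault it would be 1.)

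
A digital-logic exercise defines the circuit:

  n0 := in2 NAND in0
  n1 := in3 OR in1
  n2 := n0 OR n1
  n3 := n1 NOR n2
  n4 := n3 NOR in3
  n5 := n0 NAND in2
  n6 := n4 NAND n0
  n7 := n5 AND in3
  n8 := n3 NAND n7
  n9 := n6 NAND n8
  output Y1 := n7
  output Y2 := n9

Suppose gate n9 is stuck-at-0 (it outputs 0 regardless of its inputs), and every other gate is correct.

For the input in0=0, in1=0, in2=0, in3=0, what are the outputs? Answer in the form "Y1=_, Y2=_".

Y1=0, Y2=0

Propagate with n9 forced: n0=1, n1=0, n2=1, n3=0, n4=1, n5=1, n6=0, n7=0, n8=1, n9=0 [stuck-at-0].
So the outputs are Y1=0, Y2=0. (Without the fault they would be Y1=0, Y2=1.)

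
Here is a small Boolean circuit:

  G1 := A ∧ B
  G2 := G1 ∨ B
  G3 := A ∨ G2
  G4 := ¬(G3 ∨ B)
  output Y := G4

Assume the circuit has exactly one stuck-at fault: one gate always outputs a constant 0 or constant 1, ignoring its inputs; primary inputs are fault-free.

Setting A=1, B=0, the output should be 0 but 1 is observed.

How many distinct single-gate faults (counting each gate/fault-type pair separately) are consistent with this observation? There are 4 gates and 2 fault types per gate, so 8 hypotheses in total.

Fault-free: G1=0, G2=0, G3=1, G4=0 → 0. Observed 1.
  G1 stuck-at-0: output 0 ✗
  G1 stuck-at-1: output 0 ✗
  G2 stuck-at-0: output 0 ✗
  G2 stuck-at-1: output 0 ✗
  G3 stuck-at-0: output 1 ✓
  G3 stuck-at-1: output 0 ✗
  G4 stuck-at-0: output 0 ✗
  G4 stuck-at-1: output 1 ✓
Consistent faults: {G3 stuck-at-0, G4 stuck-at-1} — 2 in all.

2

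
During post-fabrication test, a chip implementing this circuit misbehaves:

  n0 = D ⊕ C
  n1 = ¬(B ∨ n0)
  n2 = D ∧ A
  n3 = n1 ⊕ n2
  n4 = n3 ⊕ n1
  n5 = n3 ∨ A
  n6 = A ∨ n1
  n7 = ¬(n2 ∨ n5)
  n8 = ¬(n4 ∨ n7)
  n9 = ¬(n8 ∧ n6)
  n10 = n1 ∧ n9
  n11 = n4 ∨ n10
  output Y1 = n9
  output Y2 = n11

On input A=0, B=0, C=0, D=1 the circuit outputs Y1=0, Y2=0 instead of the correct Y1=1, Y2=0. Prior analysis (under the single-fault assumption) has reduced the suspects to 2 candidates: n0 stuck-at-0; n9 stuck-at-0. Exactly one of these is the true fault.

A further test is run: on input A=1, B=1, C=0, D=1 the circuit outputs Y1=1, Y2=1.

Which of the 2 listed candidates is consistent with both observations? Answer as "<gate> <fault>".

Evaluate each candidate on input A=1, B=1, C=0, D=1:
  n0 stuck-at-0: n0=0 [stuck-at-0], n1=0, n2=1, n3=1, n4=1, n5=1, n6=1, n7=0, n8=0, n9=1, n10=0, n11=1 → Y1=1, Y2=1 — matches
  n9 stuck-at-0: n0=1, n1=0, n2=1, n3=1, n4=1, n5=1, n6=1, n7=0, n8=0, n9=0 [stuck-at-0], n10=0, n11=1 → Y1=0, Y2=1 — eliminated
Only n0 stuck-at-0 reproduces the observed Y1=1, Y2=1.

n0 stuck-at-0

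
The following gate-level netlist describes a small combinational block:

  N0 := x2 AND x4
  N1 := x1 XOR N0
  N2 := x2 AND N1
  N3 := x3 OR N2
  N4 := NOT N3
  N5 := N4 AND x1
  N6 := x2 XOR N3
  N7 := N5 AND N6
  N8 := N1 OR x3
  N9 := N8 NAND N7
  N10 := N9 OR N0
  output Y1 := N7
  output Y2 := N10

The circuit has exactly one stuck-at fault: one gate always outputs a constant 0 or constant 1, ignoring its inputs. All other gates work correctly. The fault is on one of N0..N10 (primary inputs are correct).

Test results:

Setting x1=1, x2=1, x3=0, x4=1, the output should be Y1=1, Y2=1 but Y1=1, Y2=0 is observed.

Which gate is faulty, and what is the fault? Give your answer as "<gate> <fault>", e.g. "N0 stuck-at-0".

Fault-free values for test 1 (x1=1, x2=1, x3=0, x4=1): N0=1, N1=0, N2=0, N3=0, N4=1, N5=1, N6=1, N7=1, N8=0, N9=1, N10=1, giving Y1=1, Y2=1. Observed Y1=1, Y2=0.
Test 1: faults giving observed Y1=1, Y2=0 are {N10 stuck-at-0}.
Only N10 stuck-at-0 is consistent with every test.

N10 stuck-at-0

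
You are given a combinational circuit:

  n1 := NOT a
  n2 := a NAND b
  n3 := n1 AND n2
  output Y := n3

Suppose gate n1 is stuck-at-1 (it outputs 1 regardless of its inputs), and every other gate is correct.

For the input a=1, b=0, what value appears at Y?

Propagate with n1 forced: n1=1 [stuck-at-1], n2=1, n3=1.
So Y = 1. (Without the fault it would be 0.)

1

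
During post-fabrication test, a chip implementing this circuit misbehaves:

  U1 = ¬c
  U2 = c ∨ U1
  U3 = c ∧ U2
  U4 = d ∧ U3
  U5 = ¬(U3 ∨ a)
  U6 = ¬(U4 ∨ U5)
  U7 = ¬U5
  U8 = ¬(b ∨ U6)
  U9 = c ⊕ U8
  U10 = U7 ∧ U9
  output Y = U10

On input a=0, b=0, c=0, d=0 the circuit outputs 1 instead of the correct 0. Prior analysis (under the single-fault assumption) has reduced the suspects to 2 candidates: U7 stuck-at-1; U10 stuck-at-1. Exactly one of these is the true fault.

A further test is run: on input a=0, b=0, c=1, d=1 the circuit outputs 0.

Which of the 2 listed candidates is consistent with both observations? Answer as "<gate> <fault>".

U7 stuck-at-1

Evaluate each candidate on input a=0, b=0, c=1, d=1:
  U7 stuck-at-1: U1=0, U2=1, U3=1, U4=1, U5=0, U6=0, U7=1 [stuck-at-1], U8=1, U9=0, U10=0 → 0 — matches
  U10 stuck-at-1: U1=0, U2=1, U3=1, U4=1, U5=0, U6=0, U7=1, U8=1, U9=0, U10=1 [stuck-at-1] → 1 — eliminated
Only U7 stuck-at-1 reproduces the observed 0.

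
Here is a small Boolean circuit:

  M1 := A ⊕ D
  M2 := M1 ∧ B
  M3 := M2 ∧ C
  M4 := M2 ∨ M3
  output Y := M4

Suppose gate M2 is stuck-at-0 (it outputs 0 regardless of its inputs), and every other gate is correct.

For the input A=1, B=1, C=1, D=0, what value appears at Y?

0

Propagate with M2 forced: M1=1, M2=0 [stuck-at-0], M3=0, M4=0.
So Y = 0. (Without the fault it would be 1.)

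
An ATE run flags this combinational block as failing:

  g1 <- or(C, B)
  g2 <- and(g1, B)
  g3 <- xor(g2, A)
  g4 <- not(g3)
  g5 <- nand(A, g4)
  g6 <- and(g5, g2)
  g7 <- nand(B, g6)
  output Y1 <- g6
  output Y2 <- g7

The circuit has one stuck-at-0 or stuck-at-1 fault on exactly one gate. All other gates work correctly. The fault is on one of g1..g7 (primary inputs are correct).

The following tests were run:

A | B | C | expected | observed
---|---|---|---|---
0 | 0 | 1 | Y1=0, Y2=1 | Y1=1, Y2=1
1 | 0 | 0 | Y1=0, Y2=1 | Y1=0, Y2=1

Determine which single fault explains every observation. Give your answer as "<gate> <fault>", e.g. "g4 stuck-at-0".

g2 stuck-at-1

Fault-free values for test 1 (A=0, B=0, C=1): g1=1, g2=0, g3=0, g4=1, g5=1, g6=0, g7=1, giving Y1=0, Y2=1. Observed Y1=1, Y2=1.
Test 1: faults giving observed Y1=1, Y2=1 are {g2 stuck-at-1, g6 stuck-at-1}.
Test 2 (A=1, B=0, C=0): fault-free g1=0, g2=0, g3=1, g4=0, g5=1, g6=0, g7=1 → Y1=0, Y2=1; observed Y1=0, Y2=1. Eliminates g6 stuck-at-1.
Only g2 stuck-at-1 is consistent with every test.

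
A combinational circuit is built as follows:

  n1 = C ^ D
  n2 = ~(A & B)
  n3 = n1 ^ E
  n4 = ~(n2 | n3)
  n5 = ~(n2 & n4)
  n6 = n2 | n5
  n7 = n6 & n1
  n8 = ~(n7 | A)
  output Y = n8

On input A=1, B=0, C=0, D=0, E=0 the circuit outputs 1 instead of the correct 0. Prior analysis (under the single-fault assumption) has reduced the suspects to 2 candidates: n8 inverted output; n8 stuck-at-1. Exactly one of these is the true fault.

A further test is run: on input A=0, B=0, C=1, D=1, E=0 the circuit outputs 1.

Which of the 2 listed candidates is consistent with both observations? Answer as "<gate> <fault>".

Evaluate each candidate on input A=0, B=0, C=1, D=1, E=0:
  n8 inverted output: n1=0, n2=1, n3=0, n4=0, n5=1, n6=1, n7=0, n8=0 [inverted output] → 0 — eliminated
  n8 stuck-at-1: n1=0, n2=1, n3=0, n4=0, n5=1, n6=1, n7=0, n8=1 [stuck-at-1] → 1 — matches
Only n8 stuck-at-1 reproduces the observed 1.

n8 stuck-at-1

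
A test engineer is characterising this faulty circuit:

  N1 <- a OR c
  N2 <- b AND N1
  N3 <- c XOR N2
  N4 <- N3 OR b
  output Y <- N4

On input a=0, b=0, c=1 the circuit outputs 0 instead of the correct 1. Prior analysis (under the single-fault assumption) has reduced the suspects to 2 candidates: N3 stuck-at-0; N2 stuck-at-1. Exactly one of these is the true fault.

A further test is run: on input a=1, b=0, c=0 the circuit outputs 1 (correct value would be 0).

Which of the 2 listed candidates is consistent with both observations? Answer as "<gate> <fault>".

N2 stuck-at-1

Evaluate each candidate on input a=1, b=0, c=0:
  N3 stuck-at-0: N1=1, N2=0, N3=0 [stuck-at-0], N4=0 → 0 — eliminated
  N2 stuck-at-1: N1=1, N2=1 [stuck-at-1], N3=1, N4=1 → 1 — matches
Only N2 stuck-at-1 reproduces the observed 1.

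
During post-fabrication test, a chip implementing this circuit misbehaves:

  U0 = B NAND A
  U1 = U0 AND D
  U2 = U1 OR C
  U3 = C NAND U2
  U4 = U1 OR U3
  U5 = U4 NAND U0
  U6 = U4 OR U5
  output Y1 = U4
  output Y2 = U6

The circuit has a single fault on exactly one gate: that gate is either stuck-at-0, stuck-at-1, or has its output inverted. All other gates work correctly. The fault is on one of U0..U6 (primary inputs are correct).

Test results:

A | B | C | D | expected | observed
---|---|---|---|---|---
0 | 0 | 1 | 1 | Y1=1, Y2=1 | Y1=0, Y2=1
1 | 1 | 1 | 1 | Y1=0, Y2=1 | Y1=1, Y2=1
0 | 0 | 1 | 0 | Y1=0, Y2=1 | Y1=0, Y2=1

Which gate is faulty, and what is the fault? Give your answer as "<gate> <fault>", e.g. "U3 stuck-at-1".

Fault-free values for test 1 (A=0, B=0, C=1, D=1): U0=1, U1=1, U2=1, U3=0, U4=1, U5=0, U6=1, giving Y1=1, Y2=1. Observed Y1=0, Y2=1.
Test 1: faults giving observed Y1=0, Y2=1 are {U0 stuck-at-0, U0 inverted output, U1 stuck-at-0, U1 inverted output, U4 stuck-at-0, U4 inverted output}.
Test 2 (A=1, B=1, C=1, D=1): fault-free U0=0, U1=0, U2=1, U3=0, U4=0, U5=1, U6=1 → Y1=0, Y2=1; observed Y1=1, Y2=1. Eliminates U0 stuck-at-0, U1 stuck-at-0, U4 stuck-at-0.
Test 3 (A=0, B=0, C=1, D=0): fault-free U0=1, U1=0, U2=1, U3=0, U4=0, U5=1, U6=1 → Y1=0, Y2=1; observed Y1=0, Y2=1. Eliminates U1 inverted output, U4 inverted output.
Only U0 inverted output is consistent with every test.

U0 inverted output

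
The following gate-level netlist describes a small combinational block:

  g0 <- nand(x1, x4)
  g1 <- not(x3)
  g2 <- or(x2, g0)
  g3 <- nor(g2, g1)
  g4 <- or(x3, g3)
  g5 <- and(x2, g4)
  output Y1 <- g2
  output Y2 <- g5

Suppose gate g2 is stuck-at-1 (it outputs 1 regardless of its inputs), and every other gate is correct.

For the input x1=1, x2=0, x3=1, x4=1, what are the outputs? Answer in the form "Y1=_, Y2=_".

Y1=1, Y2=0

Propagate with g2 forced: g0=0, g1=0, g2=1 [stuck-at-1], g3=0, g4=1, g5=0.
So the outputs are Y1=1, Y2=0. (Without the fault they would be Y1=0, Y2=0.)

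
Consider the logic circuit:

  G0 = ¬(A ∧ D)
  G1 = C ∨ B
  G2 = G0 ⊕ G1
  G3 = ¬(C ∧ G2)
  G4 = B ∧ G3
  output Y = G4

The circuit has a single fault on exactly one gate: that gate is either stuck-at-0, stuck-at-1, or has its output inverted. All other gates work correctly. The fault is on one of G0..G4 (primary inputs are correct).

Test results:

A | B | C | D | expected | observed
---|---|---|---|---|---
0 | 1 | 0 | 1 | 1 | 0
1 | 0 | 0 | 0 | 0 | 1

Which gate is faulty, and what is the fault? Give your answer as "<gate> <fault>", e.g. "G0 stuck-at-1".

Fault-free values for test 1 (A=0, B=1, C=0, D=1): G0=1, G1=1, G2=0, G3=1, G4=1, giving Y=1. Observed 0.
Test 1: faults giving observed 0 are {G3 stuck-at-0, G3 inverted output, G4 stuck-at-0, G4 inverted output}.
Test 2 (A=1, B=0, C=0, D=0): fault-free G0=1, G1=0, G2=1, G3=1, G4=0 → 0; observed 1. Eliminates G3 stuck-at-0, G3 inverted output, G4 stuck-at-0.
Only G4 inverted output is consistent with every test.

G4 inverted output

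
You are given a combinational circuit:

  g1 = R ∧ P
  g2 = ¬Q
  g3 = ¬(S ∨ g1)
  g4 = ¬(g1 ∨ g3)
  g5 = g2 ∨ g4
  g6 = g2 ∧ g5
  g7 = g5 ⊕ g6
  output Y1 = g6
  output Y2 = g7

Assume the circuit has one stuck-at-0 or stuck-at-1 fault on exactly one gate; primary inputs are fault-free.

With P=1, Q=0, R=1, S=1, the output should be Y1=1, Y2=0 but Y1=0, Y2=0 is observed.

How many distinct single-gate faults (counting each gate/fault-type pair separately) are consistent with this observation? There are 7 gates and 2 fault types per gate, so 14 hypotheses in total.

2

Fault-free: g1=1, g2=1, g3=0, g4=0, g5=1, g6=1, g7=0 → Y1=1, Y2=0. Observed Y1=0, Y2=0.
  g1 stuck-at-0: output Y1=1, Y2=0 ✗
  g1 stuck-at-1: output Y1=1, Y2=0 ✗
  g2 stuck-at-0: output Y1=0, Y2=0 ✓
  g2 stuck-at-1: output Y1=1, Y2=0 ✗
  g3 stuck-at-0: output Y1=1, Y2=0 ✗
  g3 stuck-at-1: output Y1=1, Y2=0 ✗
  g4 stuck-at-0: output Y1=1, Y2=0 ✗
  g4 stuck-at-1: output Y1=1, Y2=0 ✗
  g5 stuck-at-0: output Y1=0, Y2=0 ✓
  g5 stuck-at-1: output Y1=1, Y2=0 ✗
  g6 stuck-at-0: output Y1=0, Y2=1 ✗
  g6 stuck-at-1: output Y1=1, Y2=0 ✗
  g7 stuck-at-0: output Y1=1, Y2=0 ✗
  g7 stuck-at-1: output Y1=1, Y2=1 ✗
Consistent faults: {g2 stuck-at-0, g5 stuck-at-0} — 2 in all.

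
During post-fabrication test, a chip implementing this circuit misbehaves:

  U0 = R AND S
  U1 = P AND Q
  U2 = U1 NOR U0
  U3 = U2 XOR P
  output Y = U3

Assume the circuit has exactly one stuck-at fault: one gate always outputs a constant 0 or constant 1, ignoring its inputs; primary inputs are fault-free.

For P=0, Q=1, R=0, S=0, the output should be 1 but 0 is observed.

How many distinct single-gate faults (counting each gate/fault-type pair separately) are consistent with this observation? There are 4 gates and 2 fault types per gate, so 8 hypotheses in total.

4

Fault-free: U0=0, U1=0, U2=1, U3=1 → 1. Observed 0.
  U0 stuck-at-0: output 1 ✗
  U0 stuck-at-1: output 0 ✓
  U1 stuck-at-0: output 1 ✗
  U1 stuck-at-1: output 0 ✓
  U2 stuck-at-0: output 0 ✓
  U2 stuck-at-1: output 1 ✗
  U3 stuck-at-0: output 0 ✓
  U3 stuck-at-1: output 1 ✗
Consistent faults: {U0 stuck-at-1, U1 stuck-at-1, U2 stuck-at-0, U3 stuck-at-0} — 4 in all.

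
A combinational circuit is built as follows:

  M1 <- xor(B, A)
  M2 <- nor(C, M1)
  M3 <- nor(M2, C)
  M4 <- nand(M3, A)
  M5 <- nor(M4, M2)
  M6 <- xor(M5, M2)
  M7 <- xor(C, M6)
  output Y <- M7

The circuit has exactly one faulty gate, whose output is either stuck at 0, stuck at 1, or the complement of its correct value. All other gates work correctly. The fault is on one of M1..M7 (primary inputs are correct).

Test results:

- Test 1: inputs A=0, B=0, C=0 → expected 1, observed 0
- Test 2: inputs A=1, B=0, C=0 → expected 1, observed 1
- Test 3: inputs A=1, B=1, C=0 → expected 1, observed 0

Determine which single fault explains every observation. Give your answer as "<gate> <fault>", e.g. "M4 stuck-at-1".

Fault-free values for test 1 (A=0, B=0, C=0): M1=0, M2=1, M3=0, M4=1, M5=0, M6=1, M7=1, giving Y=1. Observed 0.
Test 1: faults giving observed 0 are {M1 stuck-at-1, M1 inverted output, M2 stuck-at-0, M2 inverted output, M5 stuck-at-1, M5 inverted output, M6 stuck-at-0, M6 inverted output, M7 stuck-at-0, M7 inverted output}.
Test 2 (A=1, B=0, C=0): fault-free M1=1, M2=0, M3=1, M4=0, M5=1, M6=1, M7=1 → 1; observed 1. Eliminates M5 inverted output, M6 stuck-at-0, M6 inverted output, M7 stuck-at-0, M7 inverted output.
Test 3 (A=1, B=1, C=0): fault-free M1=0, M2=1, M3=0, M4=1, M5=0, M6=1, M7=1 → 1; observed 0. Eliminates M1 stuck-at-1, M1 inverted output, M2 stuck-at-0, M2 inverted output.
Only M5 stuck-at-1 is consistent with every test.

M5 stuck-at-1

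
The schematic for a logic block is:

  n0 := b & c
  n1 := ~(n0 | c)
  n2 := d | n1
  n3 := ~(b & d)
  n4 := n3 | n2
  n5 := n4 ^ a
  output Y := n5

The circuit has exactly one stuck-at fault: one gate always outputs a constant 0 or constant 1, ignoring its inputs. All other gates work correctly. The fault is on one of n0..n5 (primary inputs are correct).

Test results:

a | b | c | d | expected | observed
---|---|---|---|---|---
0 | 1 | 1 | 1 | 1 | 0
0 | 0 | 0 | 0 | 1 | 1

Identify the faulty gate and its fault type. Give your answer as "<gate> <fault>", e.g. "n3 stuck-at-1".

n2 stuck-at-0

Fault-free values for test 1 (a=0, b=1, c=1, d=1): n0=1, n1=0, n2=1, n3=0, n4=1, n5=1, giving Y=1. Observed 0.
Test 1: faults giving observed 0 are {n2 stuck-at-0, n4 stuck-at-0, n5 stuck-at-0}.
Test 2 (a=0, b=0, c=0, d=0): fault-free n0=0, n1=1, n2=1, n3=1, n4=1, n5=1 → 1; observed 1. Eliminates n4 stuck-at-0, n5 stuck-at-0.
Only n2 stuck-at-0 is consistent with every test.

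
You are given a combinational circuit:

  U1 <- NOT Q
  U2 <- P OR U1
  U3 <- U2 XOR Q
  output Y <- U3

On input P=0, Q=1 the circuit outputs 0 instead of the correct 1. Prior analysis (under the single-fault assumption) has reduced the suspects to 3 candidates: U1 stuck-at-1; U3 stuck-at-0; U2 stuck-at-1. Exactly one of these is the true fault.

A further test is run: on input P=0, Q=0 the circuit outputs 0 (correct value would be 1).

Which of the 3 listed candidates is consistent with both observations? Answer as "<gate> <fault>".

Evaluate each candidate on input P=0, Q=0:
  U1 stuck-at-1: U1=1 [stuck-at-1], U2=1, U3=1 → 1 — eliminated
  U3 stuck-at-0: U1=1, U2=1, U3=0 [stuck-at-0] → 0 — matches
  U2 stuck-at-1: U1=1, U2=1 [stuck-at-1], U3=1 → 1 — eliminated
Only U3 stuck-at-0 reproduces the observed 0.

U3 stuck-at-0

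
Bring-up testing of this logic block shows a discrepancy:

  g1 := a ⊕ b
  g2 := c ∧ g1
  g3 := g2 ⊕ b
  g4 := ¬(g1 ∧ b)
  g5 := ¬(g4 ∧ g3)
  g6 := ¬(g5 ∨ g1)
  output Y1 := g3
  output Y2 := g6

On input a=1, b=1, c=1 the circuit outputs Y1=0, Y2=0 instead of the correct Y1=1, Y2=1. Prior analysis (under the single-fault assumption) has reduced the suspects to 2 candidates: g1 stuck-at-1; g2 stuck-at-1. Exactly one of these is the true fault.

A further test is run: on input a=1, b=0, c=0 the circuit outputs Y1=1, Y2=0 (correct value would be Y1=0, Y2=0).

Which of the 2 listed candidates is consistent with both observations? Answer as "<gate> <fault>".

g2 stuck-at-1

Evaluate each candidate on input a=1, b=0, c=0:
  g1 stuck-at-1: g1=1 [stuck-at-1], g2=0, g3=0, g4=1, g5=1, g6=0 → Y1=0, Y2=0 — eliminated
  g2 stuck-at-1: g1=1, g2=1 [stuck-at-1], g3=1, g4=1, g5=0, g6=0 → Y1=1, Y2=0 — matches
Only g2 stuck-at-1 reproduces the observed Y1=1, Y2=0.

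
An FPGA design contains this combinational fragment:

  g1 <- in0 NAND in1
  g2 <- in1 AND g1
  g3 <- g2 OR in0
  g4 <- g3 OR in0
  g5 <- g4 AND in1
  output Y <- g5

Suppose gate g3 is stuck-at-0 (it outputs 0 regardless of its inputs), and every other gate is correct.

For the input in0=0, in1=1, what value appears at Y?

Propagate with g3 forced: g1=1, g2=1, g3=0 [stuck-at-0], g4=0, g5=0.
So Y = 0. (Without the fault it would be 1.)

0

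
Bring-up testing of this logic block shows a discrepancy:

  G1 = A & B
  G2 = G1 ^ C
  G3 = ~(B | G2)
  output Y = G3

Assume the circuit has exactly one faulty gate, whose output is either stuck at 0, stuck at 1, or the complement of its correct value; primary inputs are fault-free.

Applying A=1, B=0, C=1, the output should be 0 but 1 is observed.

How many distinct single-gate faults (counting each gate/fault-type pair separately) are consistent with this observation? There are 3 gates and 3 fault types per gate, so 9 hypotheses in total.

6

Fault-free: G1=0, G2=1, G3=0 → 0. Observed 1.
  G1 stuck-at-0: output 0 ✗
  G1 stuck-at-1: output 1 ✓
  G1 inverted output: output 1 ✓
  G2 stuck-at-0: output 1 ✓
  G2 stuck-at-1: output 0 ✗
  G2 inverted output: output 1 ✓
  G3 stuck-at-0: output 0 ✗
  G3 stuck-at-1: output 1 ✓
  G3 inverted output: output 1 ✓
Consistent faults: {G1 stuck-at-1, G1 inverted output, G2 stuck-at-0, G2 inverted output, G3 stuck-at-1, G3 inverted output} — 6 in all.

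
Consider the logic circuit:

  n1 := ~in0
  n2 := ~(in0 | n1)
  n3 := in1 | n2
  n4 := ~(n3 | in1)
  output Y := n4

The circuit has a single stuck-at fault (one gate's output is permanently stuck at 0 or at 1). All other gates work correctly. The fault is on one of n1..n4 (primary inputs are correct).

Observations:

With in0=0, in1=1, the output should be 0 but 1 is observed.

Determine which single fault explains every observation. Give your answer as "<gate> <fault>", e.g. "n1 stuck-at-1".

n4 stuck-at-1

Fault-free values for test 1 (in0=0, in1=1): n1=1, n2=0, n3=1, n4=0, giving Y=0. Observed 1.
Test 1: faults giving observed 1 are {n4 stuck-at-1}.
Only n4 stuck-at-1 is consistent with every test.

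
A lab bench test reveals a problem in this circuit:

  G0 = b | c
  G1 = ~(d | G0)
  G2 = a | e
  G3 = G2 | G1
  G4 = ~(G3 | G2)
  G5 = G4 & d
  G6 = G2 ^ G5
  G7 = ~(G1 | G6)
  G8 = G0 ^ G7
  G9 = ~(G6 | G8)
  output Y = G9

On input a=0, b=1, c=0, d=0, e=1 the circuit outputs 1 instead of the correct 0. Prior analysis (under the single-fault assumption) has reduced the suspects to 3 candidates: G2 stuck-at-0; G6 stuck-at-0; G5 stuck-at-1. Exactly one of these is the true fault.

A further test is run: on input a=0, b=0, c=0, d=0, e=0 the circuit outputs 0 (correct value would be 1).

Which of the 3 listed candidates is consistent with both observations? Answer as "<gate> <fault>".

G5 stuck-at-1

Evaluate each candidate on input a=0, b=0, c=0, d=0, e=0:
  G2 stuck-at-0: G0=0, G1=1, G2=0 [stuck-at-0], G3=1, G4=0, G5=0, G6=0, G7=0, G8=0, G9=1 → 1 — eliminated
  G6 stuck-at-0: G0=0, G1=1, G2=0, G3=1, G4=0, G5=0, G6=0 [stuck-at-0], G7=0, G8=0, G9=1 → 1 — eliminated
  G5 stuck-at-1: G0=0, G1=1, G2=0, G3=1, G4=0, G5=1 [stuck-at-1], G6=1, G7=0, G8=0, G9=0 → 0 — matches
Only G5 stuck-at-1 reproduces the observed 0.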